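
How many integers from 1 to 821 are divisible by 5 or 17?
⌊821/5⌋ + ⌊821/17⌋ - ⌊821/85⌋ = 164 + 48 - 9 = 203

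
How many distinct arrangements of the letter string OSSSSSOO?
8! / (3! × 5!) = 56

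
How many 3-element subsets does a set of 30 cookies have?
C(30,3) = 30!/(3!×27!) = 4060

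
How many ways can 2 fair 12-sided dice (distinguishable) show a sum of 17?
Coefficient of x^17 in (x + x² + ... + x^12)^2. By inclusion-exclusion on dice exceeding 12: Σ_j (-1)^j C(2,j)·C(17-1-12j, 1) = C(2,0)·C(16,1) - C(2,1)·C(4,1) = 1·16 - 2·4 = 8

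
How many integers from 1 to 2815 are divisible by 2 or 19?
⌊2815/2⌋ + ⌊2815/19⌋ - ⌊2815/38⌋ = 1407 + 148 - 74 = 1481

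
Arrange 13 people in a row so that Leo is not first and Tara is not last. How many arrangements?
By inclusion-exclusion: 13! - 2×(13-1)! + (13-2)! = 6227020800 - 958003200 + 39916800 = 5308934400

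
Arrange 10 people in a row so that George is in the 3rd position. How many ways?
Fix one position: (10-1)! = 362880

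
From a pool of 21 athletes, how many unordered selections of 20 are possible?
C(21,20) = 21!/(20!×1!) = 21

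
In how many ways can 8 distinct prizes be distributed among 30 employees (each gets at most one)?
P(30,8) = 30!/(30-8)! = 235989936000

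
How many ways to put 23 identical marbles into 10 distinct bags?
C(23+10-1, 10-1) = C(32, 9) = 28048800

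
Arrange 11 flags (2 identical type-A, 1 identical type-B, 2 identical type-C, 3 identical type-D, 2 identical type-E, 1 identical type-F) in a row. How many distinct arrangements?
11! / (2! × 1! × 2! × 3! × 2! × 1!) = 831600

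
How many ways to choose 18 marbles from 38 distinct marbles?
C(38,18) = 38!/(18!×20!) = 33578000610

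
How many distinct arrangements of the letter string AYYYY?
5! / (4! × 1!) = 5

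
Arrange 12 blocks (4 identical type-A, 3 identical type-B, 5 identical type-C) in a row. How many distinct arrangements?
12! / (4! × 3! × 5!) = 27720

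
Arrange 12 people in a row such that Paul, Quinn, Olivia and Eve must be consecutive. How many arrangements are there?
Treat the 4 as one block: (12-4+1)! × 4! = 362880 × 24 = 8709120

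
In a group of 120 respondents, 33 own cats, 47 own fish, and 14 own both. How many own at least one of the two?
|A∪B| = |A| + |B| - |A∩B| = 33 + 47 - 14 = 66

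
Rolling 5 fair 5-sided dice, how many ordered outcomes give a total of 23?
Coefficient of x^23 in (x + x² + ... + x^5)^5. By inclusion-exclusion on dice exceeding 5: Σ_j (-1)^j C(5,j)·C(23-1-5j, 4) = C(5,0)·C(22,4) - C(5,1)·C(17,4) + C(5,2)·C(12,4) - C(5,3)·C(7,4) = 1·7315 - 5·2380 + 10·495 - 10·35 = 15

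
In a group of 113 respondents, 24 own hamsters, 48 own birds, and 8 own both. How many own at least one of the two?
|A∪B| = |A| + |B| - |A∩B| = 24 + 48 - 8 = 64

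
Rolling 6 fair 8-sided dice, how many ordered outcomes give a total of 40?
Coefficient of x^40 in (x + x² + ... + x^8)^6. By inclusion-exclusion on dice exceeding 8: Σ_j (-1)^j C(6,j)·C(40-1-8j, 5) = C(6,0)·C(39,5) - C(6,1)·C(31,5) + C(6,2)·C(23,5) - C(6,3)·C(15,5) + C(6,4)·C(7,5) = 1·575757 - 6·169911 + 15·33649 - 20·3003 + 15·21 = 1281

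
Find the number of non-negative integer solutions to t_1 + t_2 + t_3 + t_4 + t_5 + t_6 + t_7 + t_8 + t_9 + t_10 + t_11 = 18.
C(18+11-1, 11-1) = C(28, 10) = 13123110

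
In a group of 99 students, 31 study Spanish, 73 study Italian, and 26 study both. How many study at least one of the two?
|A∪B| = |A| + |B| - |A∩B| = 31 + 73 - 26 = 78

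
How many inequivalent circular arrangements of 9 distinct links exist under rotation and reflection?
(9-1)!/2 = 40320/2 = 20160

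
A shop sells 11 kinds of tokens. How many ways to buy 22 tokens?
C(22+11-1, 11-1) = C(32, 10) = 64512240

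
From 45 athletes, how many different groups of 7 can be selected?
C(45,7) = 45!/(7!×38!) = 45379620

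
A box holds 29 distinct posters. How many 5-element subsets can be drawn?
C(29,5) = 29!/(5!×24!) = 118755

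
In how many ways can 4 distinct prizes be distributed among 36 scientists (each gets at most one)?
P(36,4) = 36!/(36-4)! = 1413720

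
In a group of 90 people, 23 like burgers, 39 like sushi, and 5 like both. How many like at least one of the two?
|A∪B| = |A| + |B| - |A∩B| = 23 + 39 - 5 = 57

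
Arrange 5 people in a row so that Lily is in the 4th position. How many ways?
Fix one position: (5-1)! = 24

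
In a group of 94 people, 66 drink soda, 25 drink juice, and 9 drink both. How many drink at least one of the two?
|A∪B| = |A| + |B| - |A∩B| = 66 + 25 - 9 = 82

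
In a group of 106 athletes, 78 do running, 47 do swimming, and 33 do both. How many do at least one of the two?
|A∪B| = |A| + |B| - |A∩B| = 78 + 47 - 33 = 92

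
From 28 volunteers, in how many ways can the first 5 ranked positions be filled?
P(28,5) = 28!/(28-5)! = 11793600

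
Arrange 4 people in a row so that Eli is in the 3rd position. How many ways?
Fix one position: (4-1)! = 6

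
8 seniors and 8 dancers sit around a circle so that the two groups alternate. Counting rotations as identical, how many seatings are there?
Fix one of the seniors: (8-1)! ways for the remaining seniors, × 8! ways for the dancers = 5040 × 40320 = 203212800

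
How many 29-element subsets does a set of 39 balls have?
C(39,29) = 39!/(29!×10!) = 635745396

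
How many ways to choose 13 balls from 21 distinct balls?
C(21,13) = 21!/(13!×8!) = 203490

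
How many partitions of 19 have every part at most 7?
Let r_j(i) = number of partitions of i into parts ≤ j, for i = 0..19. r_1(i) = 1 for all i; r_j(i) = r_{j-1}(i) + r_j(i-j). Rows j = 2..7: ≤2: 1 1 2 2 3 3 4 4 5 5 6 6 7 7 8 8 9 9 10 10; ≤3: 1 1 2 3 4 5 7 8 10 12 14 16 19 21 24 27 30 33 37 40; ≤4: 1 1 2 3 5 6 9 11 15 18 23 27 34 39 47 54 64 72 84 94; ≤5: 1 1 2 3 5 7 10 13 18 23 30 37 47 57 70 84 101 119 141 164; ≤6: 1 1 2 3 5 7 11 14 20 26 35 44 58 71 90 110 136 163 199 235; ≤7: 1 1 2 3 5 7 11 15 21 28 38 49 65 82 105 131 164 201 248 300. r_7(19) = 300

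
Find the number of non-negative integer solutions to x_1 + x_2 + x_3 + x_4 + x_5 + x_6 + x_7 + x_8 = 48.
C(48+8-1, 8-1) = C(55, 7) = 202927725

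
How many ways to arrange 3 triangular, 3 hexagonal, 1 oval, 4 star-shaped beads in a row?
11! / (3! × 3! × 1! × 4!) = 46200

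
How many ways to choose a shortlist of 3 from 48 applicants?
C(48,3) = 48!/(3!×45!) = 17296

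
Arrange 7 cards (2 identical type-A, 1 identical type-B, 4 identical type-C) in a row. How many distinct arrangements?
7! / (2! × 1! × 4!) = 105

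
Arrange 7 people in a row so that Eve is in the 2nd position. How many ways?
Fix one position: (7-1)! = 720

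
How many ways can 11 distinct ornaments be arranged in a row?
11! = 39916800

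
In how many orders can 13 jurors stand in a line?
13! = 6227020800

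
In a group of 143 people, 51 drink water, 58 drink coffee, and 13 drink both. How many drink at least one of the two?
|A∪B| = |A| + |B| - |A∩B| = 51 + 58 - 13 = 96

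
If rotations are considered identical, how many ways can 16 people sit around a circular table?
Circular: fix one position, arrange the rest. (16-1)! = 1307674368000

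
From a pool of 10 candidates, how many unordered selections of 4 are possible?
C(10,4) = 10!/(4!×6!) = 210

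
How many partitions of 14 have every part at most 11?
Let r_j(i) = number of partitions of i into parts ≤ j, for i = 0..14. r_1(i) = 1 for all i; r_j(i) = r_{j-1}(i) + r_j(i-j). Rows j = 2..11: ≤2: 1 1 2 2 3 3 4 4 5 5 6 6 7 7 8; ≤3: 1 1 2 3 4 5 7 8 10 12 14 16 19 21 24; ≤4: 1 1 2 3 5 6 9 11 15 18 23 27 34 39 47; ≤5: 1 1 2 3 5 7 10 13 18 23 30 37 47 57 70; ≤6: 1 1 2 3 5 7 11 14 20 26 35 44 58 71 90; ≤7: 1 1 2 3 5 7 11 15 21 28 38 49 65 82 105; ≤8: 1 1 2 3 5 7 11 15 22 29 40 52 70 89 116; ≤9: 1 1 2 3 5 7 11 15 22 30 41 54 73 94 123; ≤10: 1 1 2 3 5 7 11 15 22 30 42 55 75 97 128; ≤11: 1 1 2 3 5 7 11 15 22 30 42 56 76 99 131. r_11(14) = 131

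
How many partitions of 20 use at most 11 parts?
By conjugation, equals partitions of 20 into parts ≤ 11. Let r_j(i) = number of partitions of i into parts ≤ j, for i = 0..20. r_1(i) = 1 for all i; r_j(i) = r_{j-1}(i) + r_j(i-j). Rows j = 2..11: ≤2: 1 1 2 2 3 3 4 4 5 5 6 6 7 7 8 8 9 9 10 10 11; ≤3: 1 1 2 3 4 5 7 8 10 12 14 16 19 21 24 27 30 33 37 40 44; ≤4: 1 1 2 3 5 6 9 11 15 18 23 27 34 39 47 54 64 72 84 94 108; ≤5: 1 1 2 3 5 7 10 13 18 23 30 37 47 57 70 84 101 119 141 164 192; ≤6: 1 1 2 3 5 7 11 14 20 26 35 44 58 71 90 110 136 163 199 235 282; ≤7: 1 1 2 3 5 7 11 15 21 28 38 49 65 82 105 131 164 201 248 300 364; ≤8: 1 1 2 3 5 7 11 15 22 29 40 52 70 89 116 146 186 230 288 352 434; ≤9: 1 1 2 3 5 7 11 15 22 30 41 54 73 94 123 157 201 252 318 393 488; ≤10: 1 1 2 3 5 7 11 15 22 30 42 55 75 97 128 164 212 267 340 423 530; ≤11: 1 1 2 3 5 7 11 15 22 30 42 56 76 99 131 169 219 278 355 445 560. r_11(20) = 560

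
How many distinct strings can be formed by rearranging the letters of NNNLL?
5! / (2! × 3!) = 10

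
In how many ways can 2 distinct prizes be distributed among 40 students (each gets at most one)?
P(40,2) = 40!/(40-2)! = 1560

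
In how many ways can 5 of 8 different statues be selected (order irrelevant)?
C(8,5) = 8!/(5!×3!) = 56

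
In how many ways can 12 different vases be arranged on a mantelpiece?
12! = 479001600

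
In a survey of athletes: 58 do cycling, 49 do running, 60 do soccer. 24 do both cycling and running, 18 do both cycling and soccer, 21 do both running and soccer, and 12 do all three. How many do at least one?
|A∪B∪C| = 58+49+60-24-18-21+12 = 116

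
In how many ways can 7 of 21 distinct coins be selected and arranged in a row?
P(21,7) = 21!/(21-7)! = 586051200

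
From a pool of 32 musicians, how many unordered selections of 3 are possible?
C(32,3) = 32!/(3!×29!) = 4960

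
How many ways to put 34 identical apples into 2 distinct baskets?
C(34+2-1, 2-1) = C(35, 1) = 35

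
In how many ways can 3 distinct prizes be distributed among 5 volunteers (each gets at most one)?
P(5,3) = 5!/(5-3)! = 60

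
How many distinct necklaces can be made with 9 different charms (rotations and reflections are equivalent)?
(9-1)!/2 = 40320/2 = 20160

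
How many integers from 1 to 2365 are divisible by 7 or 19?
⌊2365/7⌋ + ⌊2365/19⌋ - ⌊2365/133⌋ = 337 + 124 - 17 = 444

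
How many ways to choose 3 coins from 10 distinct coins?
C(10,3) = 10!/(3!×7!) = 120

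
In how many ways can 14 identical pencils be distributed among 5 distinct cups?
C(14+5-1, 5-1) = C(18, 4) = 3060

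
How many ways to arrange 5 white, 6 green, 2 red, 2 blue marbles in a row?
15! / (5! × 6! × 2! × 2!) = 3783780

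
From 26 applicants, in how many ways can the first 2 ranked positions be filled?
P(26,2) = 26!/(26-2)! = 650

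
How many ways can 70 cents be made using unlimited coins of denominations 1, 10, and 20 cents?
Coefficient of x^70 in 1/(1-x^1) · 1/(1-x^10) · 1/(1-x^20). Case on j = number of 20-cent coins (j = 0..3); remainder r = 70 - 20j is made from {1,10} in ⌊r/10⌋+1 ways. r = 70, 50, 30, 10 → 8 + 6 + 4 + 2 = 20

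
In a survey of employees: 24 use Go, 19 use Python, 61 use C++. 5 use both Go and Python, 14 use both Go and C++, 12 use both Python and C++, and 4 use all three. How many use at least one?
|A∪B∪C| = 24+19+61-5-14-12+4 = 77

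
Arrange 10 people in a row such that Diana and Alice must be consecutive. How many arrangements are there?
Treat the 2 as one block: (10-2+1)! × 2! = 362880 × 2 = 725760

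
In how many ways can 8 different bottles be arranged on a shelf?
8! = 40320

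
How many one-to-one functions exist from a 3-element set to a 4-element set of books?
P(4,3) = 4!/(4-3)! = 24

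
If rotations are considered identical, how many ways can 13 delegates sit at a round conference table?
Circular: fix one position, arrange the rest. (13-1)! = 479001600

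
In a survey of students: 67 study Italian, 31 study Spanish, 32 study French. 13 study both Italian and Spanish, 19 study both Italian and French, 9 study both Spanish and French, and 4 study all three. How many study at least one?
|A∪B∪C| = 67+31+32-13-19-9+4 = 93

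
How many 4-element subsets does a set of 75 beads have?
C(75,4) = 75!/(4!×71!) = 1215450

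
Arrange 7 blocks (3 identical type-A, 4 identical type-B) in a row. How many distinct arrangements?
7! / (3! × 4!) = 35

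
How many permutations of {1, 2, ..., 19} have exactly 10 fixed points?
Choose the 10 fixed points C(19,10) = 92378, derange the rest: !9 = Σ_{j=0}^{9} (-1)^j·9!/j! = 362880 - 362880 + 181440 - 60480 + 15120 - 3024 + 504 - 72 + 9 - 1 = 133496. Product = 92378 × 133496 = 12332093488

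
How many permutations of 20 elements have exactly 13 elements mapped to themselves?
Choose the 13 fixed points C(20,13) = 77520, derange the rest: !7 = Σ_{j=0}^{7} (-1)^j·7!/j! = 5040 - 5040 + 2520 - 840 + 210 - 42 + 7 - 1 = 1854. Product = 77520 × 1854 = 143722080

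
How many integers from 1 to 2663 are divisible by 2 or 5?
⌊2663/2⌋ + ⌊2663/5⌋ - ⌊2663/10⌋ = 1331 + 532 - 266 = 1597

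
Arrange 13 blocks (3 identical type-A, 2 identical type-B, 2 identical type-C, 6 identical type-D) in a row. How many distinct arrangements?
13! / (3! × 2! × 2! × 6!) = 360360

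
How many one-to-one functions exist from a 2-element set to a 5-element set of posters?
P(5,2) = 5!/(5-2)! = 20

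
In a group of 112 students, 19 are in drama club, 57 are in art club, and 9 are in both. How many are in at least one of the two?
|A∪B| = |A| + |B| - |A∩B| = 19 + 57 - 9 = 67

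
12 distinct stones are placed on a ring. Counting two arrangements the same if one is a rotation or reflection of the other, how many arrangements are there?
(12-1)!/2 = 39916800/2 = 19958400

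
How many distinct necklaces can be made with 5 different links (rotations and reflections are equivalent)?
(5-1)!/2 = 24/2 = 12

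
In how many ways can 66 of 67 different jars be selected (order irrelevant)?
C(67,66) = 67!/(66!×1!) = 67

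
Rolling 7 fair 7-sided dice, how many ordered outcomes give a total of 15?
Coefficient of x^15 in (x + x² + ... + x^7)^7. By inclusion-exclusion on dice exceeding 7: Σ_j (-1)^j C(7,j)·C(15-1-7j, 6) = C(7,0)·C(14,6) - C(7,1)·C(7,6) = 1·3003 - 7·7 = 2954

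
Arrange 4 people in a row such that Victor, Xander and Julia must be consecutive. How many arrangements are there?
Treat the 3 as one block: (4-3+1)! × 3! = 2 × 6 = 12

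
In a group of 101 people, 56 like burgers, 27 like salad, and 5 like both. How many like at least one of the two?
|A∪B| = |A| + |B| - |A∩B| = 56 + 27 - 5 = 78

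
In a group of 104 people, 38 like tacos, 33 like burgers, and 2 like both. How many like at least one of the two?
|A∪B| = |A| + |B| - |A∩B| = 38 + 33 - 2 = 69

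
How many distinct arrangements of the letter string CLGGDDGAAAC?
11! / (3! × 1! × 3! × 2! × 2!) = 277200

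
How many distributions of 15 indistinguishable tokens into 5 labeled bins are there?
C(15+5-1, 5-1) = C(19, 4) = 3876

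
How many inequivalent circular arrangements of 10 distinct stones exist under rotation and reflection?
(10-1)!/2 = 362880/2 = 181440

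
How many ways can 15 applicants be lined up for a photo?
15! = 1307674368000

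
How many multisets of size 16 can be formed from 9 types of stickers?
C(16+9-1, 9-1) = C(24, 8) = 735471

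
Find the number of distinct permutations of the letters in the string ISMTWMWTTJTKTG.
14! / (1! × 1! × 2! × 2! × 1! × 5! × 1! × 1!) = 181621440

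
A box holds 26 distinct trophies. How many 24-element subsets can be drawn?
C(26,24) = 26!/(24!×2!) = 325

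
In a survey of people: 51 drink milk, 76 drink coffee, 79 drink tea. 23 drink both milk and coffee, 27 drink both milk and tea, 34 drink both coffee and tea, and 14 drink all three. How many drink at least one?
|A∪B∪C| = 51+76+79-23-27-34+14 = 136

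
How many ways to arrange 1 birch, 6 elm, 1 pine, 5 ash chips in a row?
13! / (1! × 6! × 1! × 5!) = 72072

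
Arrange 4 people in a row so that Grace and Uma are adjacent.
Treat as block: (4-1)! × 2! = 6 × 2 = 12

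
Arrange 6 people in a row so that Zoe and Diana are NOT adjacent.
Total - adjacent = 6! - (6-1)!×2 = 720 - 240 = 480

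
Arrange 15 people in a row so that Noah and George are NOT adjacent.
Total - adjacent = 15! - (15-1)!×2 = 1307674368000 - 174356582400 = 1133317785600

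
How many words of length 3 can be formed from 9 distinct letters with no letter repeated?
P(9,3) = 9!/(9-3)! = 504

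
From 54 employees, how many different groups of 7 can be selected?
C(54,7) = 54!/(7!×47!) = 177100560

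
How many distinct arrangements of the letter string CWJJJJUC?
8! / (2! × 1! × 1! × 4!) = 840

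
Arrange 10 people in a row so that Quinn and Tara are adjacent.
Treat as block: (10-1)! × 2! = 362880 × 2 = 725760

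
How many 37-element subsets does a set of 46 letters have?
C(46,37) = 46!/(37!×9!) = 1101716330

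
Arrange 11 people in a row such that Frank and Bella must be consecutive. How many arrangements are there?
Treat the 2 as one block: (11-2+1)! × 2! = 3628800 × 2 = 7257600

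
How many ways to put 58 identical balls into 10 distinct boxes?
C(58+10-1, 10-1) = C(67, 9) = 42757703560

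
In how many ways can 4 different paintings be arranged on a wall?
4! = 24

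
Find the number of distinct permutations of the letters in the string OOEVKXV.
7! / (1! × 1! × 2! × 1! × 2!) = 1260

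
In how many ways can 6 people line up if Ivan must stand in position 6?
Fix one position: (6-1)! = 120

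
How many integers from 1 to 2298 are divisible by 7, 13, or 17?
⌊2298/7⌋+⌊2298/13⌋+⌊2298/17⌋ - ⌊2298/91⌋-⌊2298/119⌋-⌊2298/221⌋ + ⌊2298/1547⌋ = 328+176+135 - 25-19-10 + 1 = 586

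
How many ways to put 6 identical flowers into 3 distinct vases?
C(6+3-1, 3-1) = C(8, 2) = 28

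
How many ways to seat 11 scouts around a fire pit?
Circular: fix one position, arrange the rest. (11-1)! = 3628800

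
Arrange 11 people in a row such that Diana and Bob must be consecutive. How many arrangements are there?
Treat the 2 as one block: (11-2+1)! × 2! = 3628800 × 2 = 7257600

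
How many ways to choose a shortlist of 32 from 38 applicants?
C(38,32) = 38!/(32!×6!) = 2760681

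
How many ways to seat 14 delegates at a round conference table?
Circular: fix one position, arrange the rest. (14-1)! = 6227020800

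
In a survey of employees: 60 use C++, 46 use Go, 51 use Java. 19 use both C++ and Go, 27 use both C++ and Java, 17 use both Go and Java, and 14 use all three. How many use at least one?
|A∪B∪C| = 60+46+51-19-27-17+14 = 108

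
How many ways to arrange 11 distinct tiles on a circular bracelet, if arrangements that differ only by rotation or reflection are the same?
(11-1)!/2 = 3628800/2 = 1814400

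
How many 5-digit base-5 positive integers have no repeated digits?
First digit: 4 choices (nonzero). Then descending: 4 × 4 × 3 × 2 × 1 = 96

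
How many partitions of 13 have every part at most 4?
Let r_j(i) = number of partitions of i into parts ≤ j, for i = 0..13. r_1(i) = 1 for all i; r_j(i) = r_{j-1}(i) + r_j(i-j). Rows j = 2..4: ≤2: 1 1 2 2 3 3 4 4 5 5 6 6 7 7; ≤3: 1 1 2 3 4 5 7 8 10 12 14 16 19 21; ≤4: 1 1 2 3 5 6 9 11 15 18 23 27 34 39. r_4(13) = 39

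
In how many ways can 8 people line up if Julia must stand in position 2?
Fix one position: (8-1)! = 5040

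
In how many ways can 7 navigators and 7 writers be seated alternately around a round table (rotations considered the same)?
Fix one of the navigators: (7-1)! ways for the remaining navigators, × 7! ways for the writers = 720 × 5040 = 3628800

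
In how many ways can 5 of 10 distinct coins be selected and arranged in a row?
P(10,5) = 10!/(10-5)! = 30240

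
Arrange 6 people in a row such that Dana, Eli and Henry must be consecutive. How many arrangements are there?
Treat the 3 as one block: (6-3+1)! × 3! = 24 × 6 = 144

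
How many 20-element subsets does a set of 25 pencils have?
C(25,20) = 25!/(20!×5!) = 53130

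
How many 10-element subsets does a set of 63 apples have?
C(63,10) = 63!/(10!×53!) = 127805525001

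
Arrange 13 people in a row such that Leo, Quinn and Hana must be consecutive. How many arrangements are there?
Treat the 3 as one block: (13-3+1)! × 3! = 39916800 × 6 = 239500800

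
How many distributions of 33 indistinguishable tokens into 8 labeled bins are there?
C(33+8-1, 8-1) = C(40, 7) = 18643560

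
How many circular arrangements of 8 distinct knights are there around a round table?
Circular: fix one position, arrange the rest. (8-1)! = 5040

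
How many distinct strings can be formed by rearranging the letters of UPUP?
4! / (2! × 2!) = 6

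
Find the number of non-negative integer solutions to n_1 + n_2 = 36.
C(36+2-1, 2-1) = C(37, 1) = 37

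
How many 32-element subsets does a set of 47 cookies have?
C(47,32) = 47!/(32!×15!) = 751616304549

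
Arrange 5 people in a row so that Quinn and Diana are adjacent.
Treat as block: (5-1)! × 2! = 24 × 2 = 48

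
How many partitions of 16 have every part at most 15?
Let r_j(i) = number of partitions of i into parts ≤ j, for i = 0..16. r_1(i) = 1 for all i; r_j(i) = r_{j-1}(i) + r_j(i-j). Rows j = 2..15: ≤2: 1 1 2 2 3 3 4 4 5 5 6 6 7 7 8 8 9; ≤3: 1 1 2 3 4 5 7 8 10 12 14 16 19 21 24 27 30; ≤4: 1 1 2 3 5 6 9 11 15 18 23 27 34 39 47 54 64; ≤5: 1 1 2 3 5 7 10 13 18 23 30 37 47 57 70 84 101; ≤6: 1 1 2 3 5 7 11 14 20 26 35 44 58 71 90 110 136; ≤7: 1 1 2 3 5 7 11 15 21 28 38 49 65 82 105 131 164; ≤8: 1 1 2 3 5 7 11 15 22 29 40 52 70 89 116 146 186; ≤9: 1 1 2 3 5 7 11 15 22 30 41 54 73 94 123 157 201; ≤10: 1 1 2 3 5 7 11 15 22 30 42 55 75 97 128 164 212; ≤11: 1 1 2 3 5 7 11 15 22 30 42 56 76 99 131 169 219; ≤12: 1 1 2 3 5 7 11 15 22 30 42 56 77 100 133 172 224; ≤13: 1 1 2 3 5 7 11 15 22 30 42 56 77 101 134 174 227; ≤14: 1 1 2 3 5 7 11 15 22 30 42 56 77 101 135 175 229; ≤15: 1 1 2 3 5 7 11 15 22 30 42 56 77 101 135 176 230. r_15(16) = 230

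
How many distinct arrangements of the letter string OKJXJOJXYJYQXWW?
15! / (2! × 1! × 2! × 1! × 2! × 4! × 3!) = 1135134000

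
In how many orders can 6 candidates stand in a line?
6! = 720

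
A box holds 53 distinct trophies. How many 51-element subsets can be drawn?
C(53,51) = 53!/(51!×2!) = 1378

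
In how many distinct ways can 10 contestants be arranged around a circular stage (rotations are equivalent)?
Circular: fix one position, arrange the rest. (10-1)! = 362880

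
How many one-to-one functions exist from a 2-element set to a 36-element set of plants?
P(36,2) = 36!/(36-2)! = 1260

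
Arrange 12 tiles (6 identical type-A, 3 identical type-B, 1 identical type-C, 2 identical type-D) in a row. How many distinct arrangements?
12! / (6! × 3! × 1! × 2!) = 55440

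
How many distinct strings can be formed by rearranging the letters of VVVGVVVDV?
9! / (7! × 1! × 1!) = 72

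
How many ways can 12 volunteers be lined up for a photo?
12! = 479001600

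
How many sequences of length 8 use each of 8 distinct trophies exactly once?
8! = 40320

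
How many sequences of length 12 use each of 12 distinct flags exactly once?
12! = 479001600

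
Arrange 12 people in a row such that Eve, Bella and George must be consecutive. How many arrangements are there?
Treat the 3 as one block: (12-3+1)! × 3! = 3628800 × 6 = 21772800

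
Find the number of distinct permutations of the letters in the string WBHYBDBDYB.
10! / (1! × 2! × 4! × 1! × 2!) = 37800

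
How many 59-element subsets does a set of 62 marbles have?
C(62,59) = 62!/(59!×3!) = 37820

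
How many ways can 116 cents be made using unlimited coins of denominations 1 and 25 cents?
Coefficient of x^116 in 1/(1-x^1) · 1/(1-x^25). Use j coins of 25 for j = 0..⌊116/25⌋ = 4, the rest in 1s: 4 + 1 = 5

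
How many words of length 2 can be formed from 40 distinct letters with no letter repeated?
P(40,2) = 40!/(40-2)! = 1560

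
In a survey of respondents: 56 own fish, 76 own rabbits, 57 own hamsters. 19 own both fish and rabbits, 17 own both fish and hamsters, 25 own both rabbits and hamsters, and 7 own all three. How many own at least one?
|A∪B∪C| = 56+76+57-19-17-25+7 = 135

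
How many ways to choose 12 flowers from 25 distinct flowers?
C(25,12) = 25!/(12!×13!) = 5200300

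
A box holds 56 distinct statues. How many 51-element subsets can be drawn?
C(56,51) = 56!/(51!×5!) = 3819816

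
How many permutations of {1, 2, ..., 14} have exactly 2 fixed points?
Choose the 2 fixed points C(14,2) = 91, derange the rest: !12 = Σ_{j=0}^{12} (-1)^j·12!/j! = 479001600 - 479001600 + 239500800 - 79833600 + 19958400 - 3991680 + 665280 - 95040 + 11880 - 1320 + 132 - 12 + 1 = 176214841. Product = 91 × 176214841 = 16035550531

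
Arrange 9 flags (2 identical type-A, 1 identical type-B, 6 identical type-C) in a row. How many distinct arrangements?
9! / (2! × 1! × 6!) = 252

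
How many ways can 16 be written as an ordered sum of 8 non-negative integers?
C(16+8-1, 8-1) = C(23, 7) = 245157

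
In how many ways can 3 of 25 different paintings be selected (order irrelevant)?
C(25,3) = 25!/(3!×22!) = 2300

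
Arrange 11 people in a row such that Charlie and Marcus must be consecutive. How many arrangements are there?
Treat the 2 as one block: (11-2+1)! × 2! = 3628800 × 2 = 7257600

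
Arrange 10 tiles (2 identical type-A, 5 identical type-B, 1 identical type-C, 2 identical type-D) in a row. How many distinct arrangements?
10! / (2! × 5! × 1! × 2!) = 7560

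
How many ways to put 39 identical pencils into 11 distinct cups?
C(39+11-1, 11-1) = C(49, 10) = 8217822536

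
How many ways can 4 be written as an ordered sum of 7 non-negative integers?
C(4+7-1, 7-1) = C(10, 6) = 210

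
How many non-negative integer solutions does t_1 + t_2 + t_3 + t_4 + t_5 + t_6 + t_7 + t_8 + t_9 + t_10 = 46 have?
C(46+10-1, 10-1) = C(55, 9) = 6358402050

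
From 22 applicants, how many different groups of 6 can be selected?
C(22,6) = 22!/(6!×16!) = 74613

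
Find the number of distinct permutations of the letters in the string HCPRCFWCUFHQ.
12! / (1! × 2! × 1! × 3! × 1! × 1! × 1! × 2!) = 19958400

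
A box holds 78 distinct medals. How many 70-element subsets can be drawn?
C(78,70) = 78!/(70!×8!) = 23446881315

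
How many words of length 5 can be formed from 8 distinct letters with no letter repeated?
P(8,5) = 8!/(8-5)! = 6720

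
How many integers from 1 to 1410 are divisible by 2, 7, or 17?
⌊1410/2⌋+⌊1410/7⌋+⌊1410/17⌋ - ⌊1410/14⌋-⌊1410/34⌋-⌊1410/119⌋ + ⌊1410/238⌋ = 705+201+82 - 100-41-11 + 5 = 841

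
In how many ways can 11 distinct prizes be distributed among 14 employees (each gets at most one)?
P(14,11) = 14!/(14-11)! = 14529715200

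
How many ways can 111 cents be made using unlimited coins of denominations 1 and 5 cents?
Coefficient of x^111 in 1/(1-x^1) · 1/(1-x^5). Use j coins of 5 for j = 0..⌊111/5⌋ = 22, the rest in 1s: 22 + 1 = 23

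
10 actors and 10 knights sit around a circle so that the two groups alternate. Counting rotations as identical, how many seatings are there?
Fix one of the actors: (10-1)! ways for the remaining actors, × 10! ways for the knights = 362880 × 3628800 = 1316818944000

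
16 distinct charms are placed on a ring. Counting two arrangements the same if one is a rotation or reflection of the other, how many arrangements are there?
(16-1)!/2 = 1307674368000/2 = 653837184000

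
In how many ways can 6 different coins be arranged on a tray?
6! = 720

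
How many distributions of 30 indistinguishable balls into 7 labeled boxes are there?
C(30+7-1, 7-1) = C(36, 6) = 1947792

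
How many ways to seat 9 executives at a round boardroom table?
Circular: fix one position, arrange the rest. (9-1)! = 40320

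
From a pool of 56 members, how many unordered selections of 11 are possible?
C(56,11) = 56!/(11!×45!) = 148902215280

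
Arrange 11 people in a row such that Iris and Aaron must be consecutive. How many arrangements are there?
Treat the 2 as one block: (11-2+1)! × 2! = 3628800 × 2 = 7257600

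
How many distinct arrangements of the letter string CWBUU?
5! / (2! × 1! × 1! × 1!) = 60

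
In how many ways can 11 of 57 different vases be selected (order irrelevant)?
C(57,11) = 57!/(11!×46!) = 184509266760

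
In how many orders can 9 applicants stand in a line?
9! = 362880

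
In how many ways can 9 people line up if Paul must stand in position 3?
Fix one position: (9-1)! = 40320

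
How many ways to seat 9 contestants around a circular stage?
Circular: fix one position, arrange the rest. (9-1)! = 40320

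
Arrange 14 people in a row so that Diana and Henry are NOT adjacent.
Total - adjacent = 14! - (14-1)!×2 = 87178291200 - 12454041600 = 74724249600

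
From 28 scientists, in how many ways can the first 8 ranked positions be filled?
P(28,8) = 28!/(28-8)! = 125318793600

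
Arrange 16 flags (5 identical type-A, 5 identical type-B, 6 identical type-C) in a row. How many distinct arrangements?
16! / (5! × 5! × 6!) = 2018016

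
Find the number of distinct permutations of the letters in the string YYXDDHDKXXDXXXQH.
16! / (1! × 2! × 6! × 1! × 4! × 2!) = 302702400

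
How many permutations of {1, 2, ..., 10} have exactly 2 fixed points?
Choose the 2 fixed points C(10,2) = 45, derange the rest: !8 = Σ_{j=0}^{8} (-1)^j·8!/j! = 40320 - 40320 + 20160 - 6720 + 1680 - 336 + 56 - 8 + 1 = 14833. Product = 45 × 14833 = 667485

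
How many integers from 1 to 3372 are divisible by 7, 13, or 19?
⌊3372/7⌋+⌊3372/13⌋+⌊3372/19⌋ - ⌊3372/91⌋-⌊3372/133⌋-⌊3372/247⌋ + ⌊3372/1729⌋ = 481+259+177 - 37-25-13 + 1 = 843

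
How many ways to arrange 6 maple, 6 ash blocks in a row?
12! / (6! × 6!) = 924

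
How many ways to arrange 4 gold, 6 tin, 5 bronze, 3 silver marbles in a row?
18! / (4! × 6! × 5! × 3!) = 514594080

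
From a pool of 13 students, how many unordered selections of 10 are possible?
C(13,10) = 13!/(10!×3!) = 286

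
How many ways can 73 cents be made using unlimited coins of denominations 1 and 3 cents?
Coefficient of x^73 in 1/(1-x^1) · 1/(1-x^3). Use j coins of 3 for j = 0..⌊73/3⌋ = 24, the rest in 1s: 24 + 1 = 25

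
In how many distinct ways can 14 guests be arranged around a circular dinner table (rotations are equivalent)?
Circular: fix one position, arrange the rest. (14-1)! = 6227020800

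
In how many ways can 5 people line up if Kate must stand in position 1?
Fix one position: (5-1)! = 24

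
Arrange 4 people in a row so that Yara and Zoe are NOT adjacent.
Total - adjacent = 4! - (4-1)!×2 = 24 - 12 = 12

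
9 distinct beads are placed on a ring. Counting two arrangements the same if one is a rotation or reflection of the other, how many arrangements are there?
(9-1)!/2 = 40320/2 = 20160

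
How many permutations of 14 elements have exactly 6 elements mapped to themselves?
Choose the 6 fixed points C(14,6) = 3003, derange the rest: !8 = Σ_{j=0}^{8} (-1)^j·8!/j! = 40320 - 40320 + 20160 - 6720 + 1680 - 336 + 56 - 8 + 1 = 14833. Product = 3003 × 14833 = 44543499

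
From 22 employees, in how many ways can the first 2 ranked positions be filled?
P(22,2) = 22!/(22-2)! = 462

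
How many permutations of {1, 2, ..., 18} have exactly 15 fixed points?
Choose the 15 fixed points C(18,15) = 816, derange the rest: !3 = Σ_{j=0}^{3} (-1)^j·3!/j! = 6 - 6 + 3 - 1 = 2. Product = 816 × 2 = 1632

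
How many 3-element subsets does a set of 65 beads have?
C(65,3) = 65!/(3!×62!) = 43680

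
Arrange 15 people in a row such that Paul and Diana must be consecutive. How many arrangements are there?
Treat the 2 as one block: (15-2+1)! × 2! = 87178291200 × 2 = 174356582400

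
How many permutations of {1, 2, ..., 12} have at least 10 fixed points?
Exactly j fixed points: C(12,j)·!(12-j); sum over j ≥ 10 (derangement numbers via !m = (m-1)·(!(m-1) + !(m-2)): !0..!2 = 1, 0, 1). Σ_{j=10}^{12} C(12,j)·!(12-j) = C(12,10)·!2 + C(12,11)·!1 + C(12,12)·!0 = 66·1 + 12·0 + 1·1 = 67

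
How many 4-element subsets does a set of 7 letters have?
C(7,4) = 7!/(4!×3!) = 35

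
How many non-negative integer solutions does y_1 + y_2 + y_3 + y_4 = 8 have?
C(8+4-1, 4-1) = C(11, 3) = 165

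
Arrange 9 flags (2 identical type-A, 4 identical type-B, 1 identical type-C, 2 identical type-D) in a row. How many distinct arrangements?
9! / (2! × 4! × 1! × 2!) = 3780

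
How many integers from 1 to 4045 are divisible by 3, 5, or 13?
⌊4045/3⌋+⌊4045/5⌋+⌊4045/13⌋ - ⌊4045/15⌋-⌊4045/39⌋-⌊4045/65⌋ + ⌊4045/195⌋ = 1348+809+311 - 269-103-62 + 20 = 2054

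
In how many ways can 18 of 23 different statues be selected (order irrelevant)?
C(23,18) = 23!/(18!×5!) = 33649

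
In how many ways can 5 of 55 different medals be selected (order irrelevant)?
C(55,5) = 55!/(5!×50!) = 3478761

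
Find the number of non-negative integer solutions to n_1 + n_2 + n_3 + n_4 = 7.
C(7+4-1, 4-1) = C(10, 3) = 120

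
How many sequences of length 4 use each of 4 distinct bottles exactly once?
4! = 24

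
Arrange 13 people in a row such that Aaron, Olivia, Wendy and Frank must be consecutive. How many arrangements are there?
Treat the 4 as one block: (13-4+1)! × 4! = 3628800 × 24 = 87091200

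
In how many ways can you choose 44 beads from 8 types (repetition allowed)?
C(44+8-1, 8-1) = C(51, 7) = 115775100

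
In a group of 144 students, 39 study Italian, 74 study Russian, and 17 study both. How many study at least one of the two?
|A∪B| = |A| + |B| - |A∩B| = 39 + 74 - 17 = 96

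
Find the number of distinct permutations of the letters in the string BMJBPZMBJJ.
10! / (3! × 3! × 1! × 2! × 1!) = 50400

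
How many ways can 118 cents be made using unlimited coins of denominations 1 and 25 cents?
Coefficient of x^118 in 1/(1-x^1) · 1/(1-x^25). Use j coins of 25 for j = 0..⌊118/25⌋ = 4, the rest in 1s: 4 + 1 = 5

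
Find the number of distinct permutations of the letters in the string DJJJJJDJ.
8! / (2! × 6!) = 28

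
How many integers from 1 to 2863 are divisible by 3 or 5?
⌊2863/3⌋ + ⌊2863/5⌋ - ⌊2863/15⌋ = 954 + 572 - 190 = 1336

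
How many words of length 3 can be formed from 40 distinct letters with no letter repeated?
P(40,3) = 40!/(40-3)! = 59280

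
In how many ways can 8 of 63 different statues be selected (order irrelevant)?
C(63,8) = 63!/(8!×55!) = 3872894697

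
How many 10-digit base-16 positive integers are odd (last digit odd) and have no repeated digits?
Last∈{1,3,5,7,9,11,13,15}. Last=0: 0. Last nonzero: 8×14×P(14,8) = 13561067520. Total = 13561067520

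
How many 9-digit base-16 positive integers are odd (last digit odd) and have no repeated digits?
Last∈{1,3,5,7,9,11,13,15}. Last=0: 0. Last nonzero: 8×14×P(14,7) = 1937295360. Total = 1937295360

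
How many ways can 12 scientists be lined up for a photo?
12! = 479001600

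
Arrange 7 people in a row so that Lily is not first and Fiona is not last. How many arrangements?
By inclusion-exclusion: 7! - 2×(7-1)! + (7-2)! = 5040 - 1440 + 120 = 3720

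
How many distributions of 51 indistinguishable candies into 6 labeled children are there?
C(51+6-1, 6-1) = C(56, 5) = 3819816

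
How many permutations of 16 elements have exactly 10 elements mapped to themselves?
Choose the 10 fixed points C(16,10) = 8008, derange the rest: !6 = Σ_{j=0}^{6} (-1)^j·6!/j! = 720 - 720 + 360 - 120 + 30 - 6 + 1 = 265. Product = 8008 × 265 = 2122120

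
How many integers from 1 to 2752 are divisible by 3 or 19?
⌊2752/3⌋ + ⌊2752/19⌋ - ⌊2752/57⌋ = 917 + 144 - 48 = 1013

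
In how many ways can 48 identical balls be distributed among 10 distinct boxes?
C(48+10-1, 10-1) = C(57, 9) = 8996462475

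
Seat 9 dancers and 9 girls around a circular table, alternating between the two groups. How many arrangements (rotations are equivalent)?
Fix one of the dancers: (9-1)! ways for the remaining dancers, × 9! ways for the girls = 40320 × 362880 = 14631321600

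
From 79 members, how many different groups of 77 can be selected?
C(79,77) = 79!/(77!×2!) = 3081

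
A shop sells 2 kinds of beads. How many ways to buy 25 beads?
C(25+2-1, 2-1) = C(26, 1) = 26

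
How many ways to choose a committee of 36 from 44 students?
C(44,36) = 44!/(36!×8!) = 177232627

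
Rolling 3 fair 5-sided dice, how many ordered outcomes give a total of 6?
Coefficient of x^6 in (x + x² + ... + x^5)^3. By inclusion-exclusion on dice exceeding 5: Σ_j (-1)^j C(3,j)·C(6-1-5j, 2) = C(3,0)·C(5,2) = 1·10 = 10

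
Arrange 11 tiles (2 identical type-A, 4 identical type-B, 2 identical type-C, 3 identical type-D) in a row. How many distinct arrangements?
11! / (2! × 4! × 2! × 3!) = 69300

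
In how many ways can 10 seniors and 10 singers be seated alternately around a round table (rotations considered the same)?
Fix one of the seniors: (10-1)! ways for the remaining seniors, × 10! ways for the singers = 362880 × 3628800 = 1316818944000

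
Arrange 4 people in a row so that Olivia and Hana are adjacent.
Treat as block: (4-1)! × 2! = 6 × 2 = 12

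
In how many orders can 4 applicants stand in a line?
4! = 24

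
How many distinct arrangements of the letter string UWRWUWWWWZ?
10! / (6! × 1! × 1! × 2!) = 2520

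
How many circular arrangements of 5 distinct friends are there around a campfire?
Circular: fix one position, arrange the rest. (5-1)! = 24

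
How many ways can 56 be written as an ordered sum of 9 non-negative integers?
C(56+9-1, 9-1) = C(64, 8) = 4426165368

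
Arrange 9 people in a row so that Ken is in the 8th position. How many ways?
Fix one position: (9-1)! = 40320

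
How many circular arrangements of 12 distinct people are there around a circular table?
Circular: fix one position, arrange the rest. (12-1)! = 39916800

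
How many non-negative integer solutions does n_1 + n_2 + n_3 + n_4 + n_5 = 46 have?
C(46+5-1, 5-1) = C(50, 4) = 230300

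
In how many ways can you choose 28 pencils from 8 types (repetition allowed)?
C(28+8-1, 8-1) = C(35, 7) = 6724520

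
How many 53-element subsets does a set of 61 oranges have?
C(61,53) = 61!/(53!×8!) = 2944827765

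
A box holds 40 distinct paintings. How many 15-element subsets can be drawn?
C(40,15) = 40!/(15!×25!) = 40225345056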